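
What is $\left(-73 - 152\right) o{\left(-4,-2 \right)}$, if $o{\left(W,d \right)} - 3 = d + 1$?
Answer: $-450$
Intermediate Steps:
$o{\left(W,d \right)} = 4 + d$ ($o{\left(W,d \right)} = 3 + \left(d + 1\right) = 3 + \left(1 + d\right) = 4 + d$)
$\left(-73 - 152\right) o{\left(-4,-2 \right)} = \left(-73 - 152\right) \left(4 - 2\right) = \left(-225\right) 2 = -450$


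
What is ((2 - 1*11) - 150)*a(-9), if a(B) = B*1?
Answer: 1431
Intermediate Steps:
a(B) = B
((2 - 1*11) - 150)*a(-9) = ((2 - 1*11) - 150)*(-9) = ((2 - 11) - 150)*(-9) = (-9 - 150)*(-9) = -159*(-9) = 1431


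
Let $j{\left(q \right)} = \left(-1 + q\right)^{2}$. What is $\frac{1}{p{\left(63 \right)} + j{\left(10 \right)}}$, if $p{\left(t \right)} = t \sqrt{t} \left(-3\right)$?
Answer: $- \frac{1}{27702} - \frac{7 \sqrt{7}}{27702} \approx -0.00070465$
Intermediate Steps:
$p{\left(t \right)} = - 3 t^{\frac{3}{2}}$ ($p{\left(t \right)} = t^{\frac{3}{2}} \left(-3\right) = - 3 t^{\frac{3}{2}}$)
$\frac{1}{p{\left(63 \right)} + j{\left(10 \right)}} = \frac{1}{- 3 \cdot 63^{\frac{3}{2}} + \left(-1 + 10\right)^{2}} = \frac{1}{- 3 \cdot 189 \sqrt{7} + 9^{2}} = \frac{1}{- 567 \sqrt{7} + 81} = \frac{1}{81 - 567 \sqrt{7}}$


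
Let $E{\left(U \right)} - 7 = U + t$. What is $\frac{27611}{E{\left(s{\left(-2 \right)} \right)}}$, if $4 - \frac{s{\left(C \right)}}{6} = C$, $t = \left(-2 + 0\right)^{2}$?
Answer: $\frac{27611}{47} \approx 587.47$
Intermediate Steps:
$t = 4$ ($t = \left(-2\right)^{2} = 4$)
$s{\left(C \right)} = 24 - 6 C$
$E{\left(U \right)} = 11 + U$ ($E{\left(U \right)} = 7 + \left(U + 4\right) = 7 + \left(4 + U\right) = 11 + U$)
$\frac{27611}{E{\left(s{\left(-2 \right)} \right)}} = \frac{27611}{11 + \left(24 - -12\right)} = \frac{27611}{11 + \left(24 + 12\right)} = \frac{27611}{11 + 36} = \frac{27611}{47}$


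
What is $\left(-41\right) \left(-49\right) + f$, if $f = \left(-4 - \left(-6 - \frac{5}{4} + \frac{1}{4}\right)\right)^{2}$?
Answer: $2018$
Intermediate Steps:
$f = 9$ ($f = \left(-4 - \left(-6 - \frac{5}{4} + \frac{1}{4}\right)\right)^{2} = \left(-4 + \left(6 - \left(- \frac{5}{4} + \frac{1}{4}\right)\right)\right)^{2} = \left(-4 + \left(6 - -1\right)\right)^{2} = \left(-4 + \left(6 + 1\right)\right)^{2} = \left(-4 + 7\right)^{2} = 3^{2} = 9$)
$\left(-41\right) \left(-49\right) + f = \left(-41\right) \left(-49\right) + 9 = 2009 + 9 = 2018$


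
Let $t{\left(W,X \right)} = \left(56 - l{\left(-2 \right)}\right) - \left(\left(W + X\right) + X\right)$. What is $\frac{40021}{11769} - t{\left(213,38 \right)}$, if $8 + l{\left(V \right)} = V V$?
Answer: $\frac{2735122}{11769} \approx 232.4$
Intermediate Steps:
$l{\left(V \right)} = -8 + V^{2}$ ($l{\left(V \right)} = -8 + V V = -8 + V^{2}$)
$t{\left(W,X \right)} = 60 - W - 2 X$ ($t{\left(W,X \right)} = \left(56 - \left(-8 + \left(-2\right)^{2}\right)\right) - \left(\left(W + X\right) + X\right) = \left(56 - \left(-8 + 4\right)\right) - \left(W + 2 X\right) = \left(56 - -4\right) - \left(W + 2 X\right) = \left(56 + 4\right) - \left(W + 2 X\right) = 60 - \left(W + 2 X\right) = 60 - W - 2 X$)
$\frac{40021}{11769} - t{\left(213,38 \right)} = \frac{40021}{11769} - \left(60 - 213 - 76\right) = 40021 \cdot \frac{1}{11769} - \left(60 - 213 - 76\right) = \frac{40021}{11769} - -229 = \frac{40021}{11769} + 229 = \frac{2735122}{11769}$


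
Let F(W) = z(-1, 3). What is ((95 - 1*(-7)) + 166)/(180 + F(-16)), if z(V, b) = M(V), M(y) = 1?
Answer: 268/181 ≈ 1.4807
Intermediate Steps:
z(V, b) = 1
F(W) = 1
((95 - 1*(-7)) + 166)/(180 + F(-16)) = ((95 - 1*(-7)) + 166)/(180 + 1) = ((95 + 7) + 166)/181 = (102 + 166)*(1/181) = 268*(1/181) = 268/181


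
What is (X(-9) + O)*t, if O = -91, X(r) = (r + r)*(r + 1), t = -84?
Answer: -4452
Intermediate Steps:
X(r) = 2*r*(1 + r) (X(r) = (2*r)*(1 + r) = 2*r*(1 + r))
(X(-9) + O)*t = (2*(-9)*(1 - 9) - 91)*(-84) = (2*(-9)*(-8) - 91)*(-84) = (144 - 91)*(-84) = 53*(-84) = -4452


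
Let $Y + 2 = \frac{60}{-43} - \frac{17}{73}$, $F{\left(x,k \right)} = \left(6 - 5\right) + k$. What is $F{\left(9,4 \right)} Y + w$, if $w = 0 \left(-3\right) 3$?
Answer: $- \frac{56945}{3139} \approx -18.141$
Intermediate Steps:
$w = 0$ ($w = 0 \cdot 3 = 0$)
$F{\left(x,k \right)} = 1 + k$
$Y = - \frac{11389}{3139}$ ($Y = -2 + \left(\frac{60}{-43} - \frac{17}{73}\right) = -2 + \left(60 \left(- \frac{1}{43}\right) - \frac{17}{73}\right) = -2 - \frac{5111}{3139} = - \frac{11389}{3139} \approx -3.6282$)
$F{\left(9,4 \right)} Y + w = \left(1 + 4\right) \left(- \frac{11389}{3139}\right) + 0 = 5 \left(- \frac{11389}{3139}\right) + 0 = - \frac{56945}{3139} + 0 = - \frac{56945}{3139}$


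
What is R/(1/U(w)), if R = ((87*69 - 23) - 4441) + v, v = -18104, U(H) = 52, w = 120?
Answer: -861380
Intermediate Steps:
R = -16565 (R = ((87*69 - 23) - 4441) - 18104 = ((6003 - 23) - 4441) - 18104 = (5980 - 4441) - 18104 = 1539 - 18104 = -16565)
R/(1/U(w)) = -16565/(1/52) = -16565/1/52 = -16565*52 = -861380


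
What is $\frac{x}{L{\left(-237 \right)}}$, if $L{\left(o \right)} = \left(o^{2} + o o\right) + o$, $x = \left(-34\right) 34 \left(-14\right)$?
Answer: $\frac{16184}{112101} \approx 0.14437$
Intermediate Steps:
$x = 16184$ ($x = \left(-1156\right) \left(-14\right) = 16184$)
$L{\left(o \right)} = o + 2 o^{2}$ ($L{\left(o \right)} = \left(o^{2} + o^{2}\right) + o = 2 o^{2} + o = o + 2 o^{2}$)
$\frac{x}{L{\left(-237 \right)}} = \frac{16184}{\left(-237\right) \left(1 + 2 \left(-237\right)\right)} = \frac{16184}{\left(-237\right) \left(1 - 474\right)} = \frac{16184}{\left(-237\right) \left(-473\right)} = \frac{16184}{112101}$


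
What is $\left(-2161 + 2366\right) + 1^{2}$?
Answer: $206$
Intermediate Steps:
$\left(-2161 + 2366\right) + 1^{2} = 205 + 1 = 206$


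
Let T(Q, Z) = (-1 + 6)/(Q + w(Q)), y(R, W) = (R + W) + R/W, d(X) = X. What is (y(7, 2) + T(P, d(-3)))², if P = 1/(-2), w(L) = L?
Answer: 225/4 ≈ 56.250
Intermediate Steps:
y(R, W) = R + W + R/W
P = -½ ≈ -0.50000
T(Q, Z) = 5/(2*Q) (T(Q, Z) = (-1 + 6)/(Q + Q) = 5/((2*Q)) = 5*(1/(2*Q)) = 5/(2*Q))
(y(7, 2) + T(P, d(-3)))² = ((7 + 2 + 7/2) + 5/(2*(-½)))² = ((7 + 2 + 7*(½)) + (5/2)*(-2))² = ((7 + 2 + 7/2) - 5)² = (25/2 - 5)² = (15/2)² = 225/4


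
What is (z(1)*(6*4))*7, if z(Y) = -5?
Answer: -840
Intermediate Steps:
(z(1)*(6*4))*7 = -30*4*7 = -5*24*7 = -120*7 = -840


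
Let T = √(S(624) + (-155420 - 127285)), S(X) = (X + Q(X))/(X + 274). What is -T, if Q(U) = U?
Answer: -3*I*√6332592281/449 ≈ -531.7*I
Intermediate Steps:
S(X) = 2*X/(274 + X) (S(X) = (X + X)/(X + 274) = (2*X)/(274 + X) = 2*X/(274 + X))
T = 3*I*√6332592281/449 (T = √(2*624/(274 + 624) + (-155420 - 127285)) = √(2*624/898 - 282705) = √(2*624*(1/898) - 282705) = √(624/449 - 282705) = √(-126933921/449) = 3*I*√6332592281/449 ≈ 531.7*I)
-T = -3*I*√6332592281/449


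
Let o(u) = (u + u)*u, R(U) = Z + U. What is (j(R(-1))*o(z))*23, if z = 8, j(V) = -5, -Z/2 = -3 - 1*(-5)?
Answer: -14720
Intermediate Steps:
Z = -4 (Z = -2*(-3 - 1*(-5)) = -2*(-3 + 5) = -2*2 = -4)
R(U) = -4 + U
o(u) = 2*u² (o(u) = (2*u)*u = 2*u²)
(j(R(-1))*o(z))*23 = -10*8²*23 = -10*64*23 = -5*128*23 = -640*23 = -14720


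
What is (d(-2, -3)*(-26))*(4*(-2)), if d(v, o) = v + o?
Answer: -1040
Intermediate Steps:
d(v, o) = o + v
(d(-2, -3)*(-26))*(4*(-2)) = ((-3 - 2)*(-26))*(4*(-2)) = -5*(-26)*(-8) = 130*(-8) = -1040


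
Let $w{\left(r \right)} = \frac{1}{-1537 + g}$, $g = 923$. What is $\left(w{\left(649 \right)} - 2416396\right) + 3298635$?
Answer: $\frac{541694745}{614} \approx 8.8224 \cdot 10^{5}$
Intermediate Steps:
$w{\left(r \right)} = - \frac{1}{614}$ ($w{\left(r \right)} = \frac{1}{-1537 + 923} = \frac{1}{-614} = - \frac{1}{614}$)
$\left(w{\left(649 \right)} - 2416396\right) + 3298635 = \left(- \frac{1}{614} - 2416396\right) + 3298635 = - \frac{1483667145}{614} + 3298635 = \frac{541694745}{614}$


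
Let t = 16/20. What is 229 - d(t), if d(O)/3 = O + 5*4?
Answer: 833/5 ≈ 166.60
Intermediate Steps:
t = 4/5 (t = 16*(1/20) = 4/5 ≈ 0.80000)
d(O) = 60 + 3*O (d(O) = 3*(O + 5*4) = 3*(O + 20) = 3*(20 + O) = 60 + 3*O)
229 - d(t) = 229 - (60 + 3*(4/5)) = 229 - (60 + 12/5) = 229 - 1*312/5 = 229 - 312/5 = 833/5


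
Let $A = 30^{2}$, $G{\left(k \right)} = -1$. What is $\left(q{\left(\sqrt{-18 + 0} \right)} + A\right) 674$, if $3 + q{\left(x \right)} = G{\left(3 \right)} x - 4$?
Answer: $601882 - 2022 i \sqrt{2} \approx 6.0188 \cdot 10^{5} - 2859.5 i$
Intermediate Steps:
$A = 900$
$q{\left(x \right)} = -7 - x$ ($q{\left(x \right)} = -3 - \left(4 + x\right) = -7 - x$)
$\left(q{\left(\sqrt{-18 + 0} \right)} + A\right) 674 = \left(\left(-7 - \sqrt{-18 + 0}\right) + 900\right) 674 = \left(\left(-7 - \sqrt{-18}\right) + 900\right) 674 = \left(\left(-7 - 3 i \sqrt{2}\right) + 900\right) 674 = \left(893 - 3 i \sqrt{2}\right) 674 = 601882 - 2022 i \sqrt{2}$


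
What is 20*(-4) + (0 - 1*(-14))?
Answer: -66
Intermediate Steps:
20*(-4) + (0 - 1*(-14)) = -80 + (0 + 14) = -80 + 14 = -66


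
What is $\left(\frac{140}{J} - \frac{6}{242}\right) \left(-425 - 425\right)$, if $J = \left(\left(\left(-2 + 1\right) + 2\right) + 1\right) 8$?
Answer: $- \frac{1794775}{242} \approx -7416.4$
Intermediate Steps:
$J = 16$ ($J = \left(\left(-1 + 2\right) + 1\right) 8 = \left(1 + 1\right) 8 = 2 \cdot 8 = 16$)
$\left(\frac{140}{J} - \frac{6}{242}\right) \left(-425 - 425\right) = \left(\frac{140}{16} - \frac{6}{242}\right) \left(-425 - 425\right) = \left(140 \cdot \frac{1}{16} - \frac{3}{121}\right) \left(-850\right) = \left(\frac{35}{4} - \frac{3}{121}\right) \left(-850\right) = \frac{4223}{484} \left(-850\right) = - \frac{1794775}{242}$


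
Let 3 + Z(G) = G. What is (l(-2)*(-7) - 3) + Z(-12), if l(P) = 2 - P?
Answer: -46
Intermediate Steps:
Z(G) = -3 + G
(l(-2)*(-7) - 3) + Z(-12) = ((2 - 1*(-2))*(-7) - 3) + (-3 - 12) = ((2 + 2)*(-7) - 3) - 15 = (4*(-7) - 3) - 15 = (-28 - 3) - 15 = -31 - 15 = -46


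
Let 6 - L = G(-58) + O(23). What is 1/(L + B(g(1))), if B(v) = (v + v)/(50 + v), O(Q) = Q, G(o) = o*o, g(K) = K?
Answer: -51/172429 ≈ -0.00029577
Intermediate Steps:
G(o) = o²
L = -3381 (L = 6 - ((-58)² + 23) = 6 - (3364 + 23) = 6 - 1*3387 = 6 - 3387 = -3381)
B(v) = 2*v/(50 + v) (B(v) = (2*v)/(50 + v) = 2*v/(50 + v))
1/(L + B(g(1))) = 1/(-3381 + 2*1/(50 + 1)) = 1/(-3381 + 2*1/51) = 1/(-3381 + 2*1*(1/51)) = 1/(-3381 + 2/51) = 1/(-172429/51) = -51/172429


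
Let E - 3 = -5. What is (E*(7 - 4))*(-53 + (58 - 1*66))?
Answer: 366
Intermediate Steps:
E = -2 (E = 3 - 5 = -2)
(E*(7 - 4))*(-53 + (58 - 1*66)) = (-2*(7 - 4))*(-53 + (58 - 1*66)) = (-2*3)*(-53 + (58 - 66)) = -6*(-53 - 8) = -6*(-61) = 366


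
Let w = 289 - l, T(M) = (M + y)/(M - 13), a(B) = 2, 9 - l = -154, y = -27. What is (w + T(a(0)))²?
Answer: 1990921/121 ≈ 16454.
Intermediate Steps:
l = 163 (l = 9 - 1*(-154) = 9 + 154 = 163)
T(M) = (-27 + M)/(-13 + M) (T(M) = (M - 27)/(M - 13) = (-27 + M)/(-13 + M))
w = 126 (w = 289 - 1*163 = 289 - 163 = 126)
(w + T(a(0)))² = (126 + (-27 + 2)/(-13 + 2))² = (126 - 25/(-11))² = (126 - 1/11*(-25))² = (126 + 25/11)² = (1411/11)² = 1990921/121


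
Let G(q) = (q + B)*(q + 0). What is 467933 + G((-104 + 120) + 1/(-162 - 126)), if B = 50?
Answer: 38899800001/82944 ≈ 4.6899e+5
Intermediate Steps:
G(q) = q*(50 + q) (G(q) = (q + 50)*(q + 0) = (50 + q)*q = q*(50 + q))
467933 + G((-104 + 120) + 1/(-162 - 126)) = 467933 + ((-104 + 120) + 1/(-162 - 126))*(50 + ((-104 + 120) + 1/(-162 - 126))) = 467933 + (16 + 1/(-288))*(50 + (16 + 1/(-288))) = 467933 + (16 - 1/288)*(50 + (16 - 1/288)) = 467933 + 4607*(50 + 4607/288)/288 = 467933 + (4607/288)*(19007/288) = 467933 + 87565249/82944 = 38899800001/82944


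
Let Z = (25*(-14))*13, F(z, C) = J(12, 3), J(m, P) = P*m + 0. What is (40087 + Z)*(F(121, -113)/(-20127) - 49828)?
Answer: -11879879226368/6709 ≈ -1.7707e+9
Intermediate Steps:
J(m, P) = P*m
F(z, C) = 36 (F(z, C) = 3*12 = 36)
Z = -4550 (Z = -350*13 = -4550)
(40087 + Z)*(F(121, -113)/(-20127) - 49828) = (40087 - 4550)*(36/(-20127) - 49828) = 35537*(36*(-1/20127) - 49828) = 35537*(-12/6709 - 49828) = 35537*(-334296064/6709) = -11879879226368/6709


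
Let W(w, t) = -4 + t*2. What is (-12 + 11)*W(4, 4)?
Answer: -4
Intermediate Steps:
W(w, t) = -4 + 2*t
(-12 + 11)*W(4, 4) = (-12 + 11)*(-4 + 2*4) = -(-4 + 8) = -1*4 = -4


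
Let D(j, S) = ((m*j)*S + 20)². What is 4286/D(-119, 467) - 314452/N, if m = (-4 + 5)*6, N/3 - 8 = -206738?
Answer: 8739216272955397/17236252681449390 ≈ 0.50703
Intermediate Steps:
N = -620190 (N = 24 + 3*(-206738) = 24 - 620214 = -620190)
m = 6 (m = 1*6 = 6)
D(j, S) = (20 + 6*S*j)² (D(j, S) = ((6*j)*S + 20)² = (6*S*j + 20)² = (20 + 6*S*j)²)
4286/D(-119, 467) - 314452/N = 4286/((4*(10 + 3*467*(-119))²)) - 314452/(-620190) = 4286/((4*(10 - 166719)²)) - 314452*(-1/620190) = 4286/((4*(-166709)²)) + 157226/310095 = 4286/((4*27791890681)) + 157226/310095 = 4286/111167562724 + 157226/310095 = 4286*(1/111167562724) + 157226/310095 = 2143/55583781362 + 157226/310095 = 8739216272955397/17236252681449390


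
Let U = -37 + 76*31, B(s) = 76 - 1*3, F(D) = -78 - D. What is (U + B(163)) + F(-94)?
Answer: 2408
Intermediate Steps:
B(s) = 73 (B(s) = 76 - 3 = 73)
U = 2319 (U = -37 + 2356 = 2319)
(U + B(163)) + F(-94) = (2319 + 73) + (-78 - 1*(-94)) = 2392 + (-78 + 94) = 2392 + 16 = 2408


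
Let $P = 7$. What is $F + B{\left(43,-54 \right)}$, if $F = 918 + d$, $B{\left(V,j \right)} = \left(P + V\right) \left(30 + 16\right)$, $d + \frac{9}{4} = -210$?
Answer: $\frac{12023}{4} \approx 3005.8$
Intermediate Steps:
$d = - \frac{849}{4}$ ($d = - \frac{9}{4} - 210 = - \frac{849}{4} \approx -212.25$)
$B{\left(V,j \right)} = 322 + 46 V$ ($B{\left(V,j \right)} = \left(7 + V\right) \left(30 + 16\right) = \left(7 + V\right) 46 = 322 + 46 V$)
$F = \frac{2823}{4}$ ($F = 918 - \frac{849}{4} = \frac{2823}{4} \approx 705.75$)
$F + B{\left(43,-54 \right)} = \frac{2823}{4} + \left(322 + 46 \cdot 43\right) = \frac{2823}{4} + \left(322 + 1978\right) = \frac{2823}{4} + 2300 = \frac{12023}{4}$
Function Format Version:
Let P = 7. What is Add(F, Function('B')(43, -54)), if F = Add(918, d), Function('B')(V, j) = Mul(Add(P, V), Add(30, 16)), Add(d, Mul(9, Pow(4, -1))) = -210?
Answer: Rational(12023, 4) ≈ 3005.8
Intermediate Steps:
d = Rational(-849, 4) (d = Add(Rational(-9, 4), -210) = Rational(-849, 4) ≈ -212.25)
Function('B')(V, j) = Add(322, Mul(46, V)) (Function('B')(V, j) = Mul(Add(7, V), Add(30, 16)) = Mul(Add(7, V), 46) = Add(322, Mul(46, V)))
F = Rational(2823, 4) (F = Add(918, Rational(-849, 4)) = Rational(2823, 4) ≈ 705.75)
Add(F, Function('B')(43, -54)) = Add(Rational(2823, 4), Add(322, Mul(46, 43))) = Add(Rational(2823, 4), Add(322, 1978)) = Add(Rational(2823, 4), 2300) = Rational(12023, 4)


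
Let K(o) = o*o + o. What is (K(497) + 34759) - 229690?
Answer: 52575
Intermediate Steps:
K(o) = o + o**2 (K(o) = o**2 + o = o + o**2)
(K(497) + 34759) - 229690 = (497*(1 + 497) + 34759) - 229690 = (497*498 + 34759) - 229690 = (247506 + 34759) - 229690 = 282265 - 229690 = 52575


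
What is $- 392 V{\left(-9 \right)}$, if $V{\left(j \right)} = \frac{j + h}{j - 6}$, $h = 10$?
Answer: $\frac{392}{15} \approx 26.133$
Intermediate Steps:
$V{\left(j \right)} = \frac{10 + j}{-6 + j}$ ($V{\left(j \right)} = \frac{j + 10}{j - 6} = \frac{10 + j}{-6 + j}$)
$- 392 V{\left(-9 \right)} = - 392 \frac{10 - 9}{-6 - 9} = - 392 \frac{1}{-15} \cdot 1 = - 392 \left(\left(- \frac{1}{15}\right) 1\right) = \left(-392\right) \left(- \frac{1}{15}\right) = \frac{392}{15}$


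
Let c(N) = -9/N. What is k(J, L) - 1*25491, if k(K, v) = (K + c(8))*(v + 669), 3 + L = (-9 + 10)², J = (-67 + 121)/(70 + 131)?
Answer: -13969329/536 ≈ -26062.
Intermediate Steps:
J = 18/67 (J = 54/201 = 54*(1/201) = 18/67 ≈ 0.26866)
L = -2 (L = -3 + (-9 + 10)² = -3 + 1² = -3 + 1 = -2)
k(K, v) = (669 + v)*(-9/8 + K) (k(K, v) = (K - 9/8)*(v + 669) = (K - 9*⅛)*(669 + v) = (K - 9/8)*(669 + v) = (-9/8 + K)*(669 + v) = (669 + v)*(-9/8 + K))
k(J, L) - 1*25491 = (-6021/8 + 669*(18/67) - 9/8*(-2) + (18/67)*(-2)) - 1*25491 = (-6021/8 + 12042/67 + 9/4 - 36/67) - 25491 = -306153/536 - 25491 = -13969329/536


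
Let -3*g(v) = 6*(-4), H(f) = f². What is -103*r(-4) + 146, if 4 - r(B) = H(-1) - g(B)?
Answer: -987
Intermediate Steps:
g(v) = 8 (g(v) = -2*(-4) = -⅓*(-24) = 8)
r(B) = 11 (r(B) = 4 - ((-1)² - 1*8) = 4 - (1 - 8) = 4 - 1*(-7) = 4 + 7 = 11)
-103*r(-4) + 146 = -103*11 + 146 = -1133 + 146 = -987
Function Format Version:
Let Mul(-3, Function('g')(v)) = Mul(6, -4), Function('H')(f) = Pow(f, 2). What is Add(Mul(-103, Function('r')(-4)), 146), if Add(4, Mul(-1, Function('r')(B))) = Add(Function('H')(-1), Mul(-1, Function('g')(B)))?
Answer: -987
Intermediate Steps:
Function('g')(v) = 8 (Function('g')(v) = Mul(Rational(-1, 3), Mul(6, -4)) = Mul(Rational(-1, 3), -24) = 8)
Function('r')(B) = 11 (Function('r')(B) = Add(4, Mul(-1, Add(Pow(-1, 2), Mul(-1, 8)))) = Add(4, Mul(-1, Add(1, -8))) = Add(4, Mul(-1, -7)) = Add(4, 7) = 11)
Add(Mul(-103, Function('r')(-4)), 146) = Add(Mul(-103, 11), 146) = Add(-1133, 146) = -987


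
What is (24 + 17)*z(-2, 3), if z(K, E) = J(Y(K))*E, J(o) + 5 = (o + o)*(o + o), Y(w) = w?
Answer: 1353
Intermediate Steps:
J(o) = -5 + 4*o² (J(o) = -5 + (o + o)*(o + o) = -5 + (2*o)*(2*o) = -5 + 4*o²)
z(K, E) = E*(-5 + 4*K²) (z(K, E) = (-5 + 4*K²)*E = E*(-5 + 4*K²))
(24 + 17)*z(-2, 3) = (24 + 17)*(3*(-5 + 4*(-2)²)) = 41*(3*(-5 + 4*4)) = 41*(3*(-5 + 16)) = 41*(3*11) = 41*33 = 1353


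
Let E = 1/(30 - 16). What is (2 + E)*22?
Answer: 319/7 ≈ 45.571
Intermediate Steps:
E = 1/14 ≈ 0.071429
(2 + E)*22 = (2 + 1/14)*22 = (29/14)*22 = 319/7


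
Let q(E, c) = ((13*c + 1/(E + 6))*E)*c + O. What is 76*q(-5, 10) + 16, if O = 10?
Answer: -497024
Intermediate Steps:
q(E, c) = 10 + E*c*(1/(6 + E) + 13*c) (q(E, c) = ((13*c + 1/(E + 6))*E)*c + 10 = ((13*c + 1/(6 + E))*E)*c + 10 = ((1/(6 + E) + 13*c)*E)*c + 10 = (E*(1/(6 + E) + 13*c))*c + 10 = E*c*(1/(6 + E) + 13*c) + 10 = 10 + E*c*(1/(6 + E) + 13*c))
76*q(-5, 10) + 16 = 76*((60 + 10*(-5) - 5*10 + 13*(-5)**2*10**2 + 78*(-5)*10**2)/(6 - 5)) + 16 = 76*((60 - 50 - 50 + 13*25*100 + 78*(-5)*100)/1) + 16 = 76*(1*(60 - 50 - 50 + 32500 - 39000)) + 16 = 76*(1*(-6540)) + 16 = 76*(-6540) + 16 = -497040 + 16 = -497024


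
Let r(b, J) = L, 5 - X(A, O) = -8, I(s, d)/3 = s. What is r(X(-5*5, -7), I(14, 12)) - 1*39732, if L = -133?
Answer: -39865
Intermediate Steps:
I(s, d) = 3*s
X(A, O) = 13 (X(A, O) = 5 - 1*(-8) = 5 + 8 = 13)
r(b, J) = -133
r(X(-5*5, -7), I(14, 12)) - 1*39732 = -133 - 1*39732 = -133 - 39732 = -39865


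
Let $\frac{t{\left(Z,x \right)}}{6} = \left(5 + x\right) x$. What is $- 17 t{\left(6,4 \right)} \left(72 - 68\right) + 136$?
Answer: $-14552$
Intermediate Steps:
$t{\left(Z,x \right)} = 6 x \left(5 + x\right)$ ($t{\left(Z,x \right)} = 6 \left(5 + x\right) x = 6 x \left(5 + x\right)$)
$- 17 t{\left(6,4 \right)} \left(72 - 68\right) + 136 = - 17 \cdot 6 \cdot 4 \left(5 + 4\right) \left(72 - 68\right) + 136 = - 17 \cdot 6 \cdot 4 \cdot 9 \left(72 - 68\right) + 136 = \left(-17\right) 216 \cdot 4 + 136 = \left(-3672\right) 4 + 136 = -14688 + 136 = -14552$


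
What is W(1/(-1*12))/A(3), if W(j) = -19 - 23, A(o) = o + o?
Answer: -7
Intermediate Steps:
A(o) = 2*o
W(j) = -42
W(1/(-1*12))/A(3) = -42/(2*3) = -42/6 = -42*⅙ = -7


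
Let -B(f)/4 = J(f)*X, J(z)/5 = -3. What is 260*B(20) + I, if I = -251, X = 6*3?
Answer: 280549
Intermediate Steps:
X = 18
J(z) = -15 (J(z) = 5*(-3) = -15)
B(f) = 1080 (B(f) = -(-60)*18 = -4*(-270) = 1080)
260*B(20) + I = 260*1080 - 251 = 280800 - 251 = 280549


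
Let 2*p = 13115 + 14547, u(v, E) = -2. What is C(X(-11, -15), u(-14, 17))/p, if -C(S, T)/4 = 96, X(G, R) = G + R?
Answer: -384/13831 ≈ -0.027764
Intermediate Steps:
C(S, T) = -384 (C(S, T) = -4*96 = -384)
p = 13831 (p = (13115 + 14547)/2 = (½)*27662 = 13831)
C(X(-11, -15), u(-14, 17))/p = -384/13831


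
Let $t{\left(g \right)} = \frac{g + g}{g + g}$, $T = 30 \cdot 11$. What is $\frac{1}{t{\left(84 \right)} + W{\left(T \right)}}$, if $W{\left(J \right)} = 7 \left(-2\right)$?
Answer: $- \frac{1}{13} \approx -0.076923$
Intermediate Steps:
$T = 330$
$t{\left(g \right)} = 1$ ($t{\left(g \right)} = \frac{2 g}{2 g} = 2 g \frac{1}{2 g} = 1$)
$W{\left(J \right)} = -14$
$\frac{1}{t{\left(84 \right)} + W{\left(T \right)}} = \frac{1}{1 - 14} = \frac{1}{-13} = - \frac{1}{13}$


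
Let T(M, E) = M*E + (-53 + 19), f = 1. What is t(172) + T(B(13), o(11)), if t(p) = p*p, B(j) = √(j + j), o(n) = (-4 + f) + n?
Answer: 29550 + 8*√26 ≈ 29591.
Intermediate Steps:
o(n) = -3 + n (o(n) = (-4 + 1) + n = -3 + n)
B(j) = √2*√j (B(j) = √(2*j) = √2*√j)
t(p) = p²
T(M, E) = -34 + E*M (T(M, E) = E*M - 34 = -34 + E*M)
t(172) + T(B(13), o(11)) = 172² + (-34 + (-3 + 11)*(√2*√13)) = 29584 + (-34 + 8*√26) = 29550 + 8*√26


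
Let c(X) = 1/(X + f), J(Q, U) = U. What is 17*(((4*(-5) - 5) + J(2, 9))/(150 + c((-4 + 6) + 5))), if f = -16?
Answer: -2448/1349 ≈ -1.8147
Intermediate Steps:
c(X) = 1/(-16 + X) (c(X) = 1/(X - 16) = 1/(-16 + X))
17*(((4*(-5) - 5) + J(2, 9))/(150 + c((-4 + 6) + 5))) = 17*(((4*(-5) - 5) + 9)/(150 + 1/(-16 + ((-4 + 6) + 5)))) = 17*(((-20 - 5) + 9)/(150 + 1/(-16 + (2 + 5)))) = 17*((-25 + 9)/(150 + 1/(-16 + 7))) = 17*(-16/(150 + 1/(-9))) = 17*(-16/(150 - ⅑)) = 17*(-16/1349/9) = 17*(-16*9/1349) = 17*(-144/1349) = -2448/1349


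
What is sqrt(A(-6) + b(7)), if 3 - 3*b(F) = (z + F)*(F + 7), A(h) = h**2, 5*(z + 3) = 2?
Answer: sqrt(3705)/15 ≈ 4.0579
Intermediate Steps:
z = -13/5 (z = -3 + (1/5)*2 = -3 + 2/5 = -13/5 ≈ -2.6000)
b(F) = 1 - (7 + F)*(-13/5 + F)/3 (b(F) = 1 - (-13/5 + F)*(F + 7)/3 = 1 - (-13/5 + F)*(7 + F)/3 = 1 - (7 + F)*(-13/5 + F)/3)
sqrt(A(-6) + b(7)) = sqrt((-6)**2 + (106/15 - 22/15*7 - 1/3*7**2)) = sqrt(36 + (106/15 - 154/15 - 1/3*49)) = sqrt(36 + (106/15 - 154/15 - 49/3)) = sqrt(36 - 293/15) = sqrt(247/15) = sqrt(3705)/15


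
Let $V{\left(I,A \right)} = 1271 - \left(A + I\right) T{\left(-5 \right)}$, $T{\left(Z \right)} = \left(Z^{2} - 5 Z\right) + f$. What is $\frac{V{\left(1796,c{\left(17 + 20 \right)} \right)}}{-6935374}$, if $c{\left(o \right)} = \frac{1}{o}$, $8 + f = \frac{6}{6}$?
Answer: $\frac{1405226}{128304419} \approx 0.010952$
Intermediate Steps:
$f = -7$ ($f = -8 + \frac{6}{6} = -8 + 6 \cdot \frac{1}{6} = -8 + 1 = -7$)
$T{\left(Z \right)} = -7 + Z^{2} - 5 Z$ ($T{\left(Z \right)} = \left(Z^{2} - 5 Z\right) - 7 = -7 + Z^{2} - 5 Z$)
$V{\left(I,A \right)} = 1271 - 43 A - 43 I$ ($V{\left(I,A \right)} = 1271 - \left(A + I\right) \left(-7 + \left(-5\right)^{2} - -25\right) = 1271 - \left(A + I\right) \left(-7 + 25 + 25\right) = 1271 - \left(A + I\right) 43 = 1271 - \left(43 A + 43 I\right) = 1271 - 43 A - 43 I$)
$\frac{V{\left(1796,c{\left(17 + 20 \right)} \right)}}{-6935374} = \frac{1271 - \frac{43}{17 + 20} - 77228}{-6935374} = \left(1271 - \frac{43}{37} - 77228\right) \left(- \frac{1}{6935374}\right) = \left(- \frac{2810452}{37}\right) \left(- \frac{1}{6935374}\right) = \frac{1405226}{128304419}$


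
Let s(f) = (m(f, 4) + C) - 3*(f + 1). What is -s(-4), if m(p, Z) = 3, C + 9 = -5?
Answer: 2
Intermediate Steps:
C = -14 (C = -9 - 5 = -14)
s(f) = -14 - 3*f (s(f) = (3 - 14) - 3*(f + 1) = -11 - 3*(1 + f) = -11 + (-3 - 3*f) = -14 - 3*f)
-s(-4) = -(-14 - 3*(-4)) = -(-14 + 12) = -1*(-2) = 2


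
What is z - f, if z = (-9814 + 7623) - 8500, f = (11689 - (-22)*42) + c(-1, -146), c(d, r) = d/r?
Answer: -3402385/146 ≈ -23304.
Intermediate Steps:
f = 1841499/146 (f = (11689 - (-22)*42) - 1/(-146) = (11689 - 1*(-924)) - 1*(-1/146) = (11689 + 924) + 1/146 = 12613 + 1/146 = 1841499/146 ≈ 12613.)
z = -10691 (z = -2191 - 8500 = -10691)
z - f = -10691 - 1*1841499/146 = -10691 - 1841499/146 = -3402385/146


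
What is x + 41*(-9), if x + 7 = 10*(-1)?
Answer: -386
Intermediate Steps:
x = -17 (x = -7 + 10*(-1) = -7 - 10 = -17)
x + 41*(-9) = -17 + 41*(-9) = -17 - 369 = -386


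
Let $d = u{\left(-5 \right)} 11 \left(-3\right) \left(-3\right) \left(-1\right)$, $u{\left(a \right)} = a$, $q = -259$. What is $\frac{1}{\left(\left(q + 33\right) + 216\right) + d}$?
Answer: $\frac{1}{485} \approx 0.0020619$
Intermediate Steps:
$d = 495$ ($d = \left(-5\right) 11 \left(-3\right) \left(-3\right) \left(-1\right) = - 55 \cdot 9 \left(-1\right) = \left(-55\right) \left(-9\right) = 495$)
$\frac{1}{\left(\left(q + 33\right) + 216\right) + d} = \frac{1}{\left(\left(-259 + 33\right) + 216\right) + 495} = \frac{1}{\left(-226 + 216\right) + 495} = \frac{1}{-10 + 495} = \frac{1}{485}$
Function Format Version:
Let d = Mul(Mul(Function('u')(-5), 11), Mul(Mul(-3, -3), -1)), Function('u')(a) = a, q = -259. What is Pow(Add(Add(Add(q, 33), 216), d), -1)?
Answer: Rational(1, 485) ≈ 0.0020619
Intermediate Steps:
d = 495 (d = Mul(Mul(-5, 11), Mul(Mul(-3, -3), -1)) = Mul(-55, Mul(9, -1)) = Mul(-55, -9) = 495)
Pow(Add(Add(Add(q, 33), 216), d), -1) = Pow(Add(Add(Add(-259, 33), 216), 495), -1) = Pow(Add(Add(-226, 216), 495), -1) = Pow(Add(-10, 495), -1) = Pow(485, -1) = Rational(1, 485)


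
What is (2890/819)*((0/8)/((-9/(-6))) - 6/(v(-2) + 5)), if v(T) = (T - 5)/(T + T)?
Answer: -23120/7371 ≈ -3.1366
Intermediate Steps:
v(T) = (-5 + T)/(2*T) (v(T) = (-5 + T)/((2*T)) = (-5 + T)*(1/(2*T)) = (-5 + T)/(2*T))
(2890/819)*((0/8)/((-9/(-6))) - 6/(v(-2) + 5)) = (2890/819)*((0/8)/((-9/(-6))) - 6/((½)*(-5 - 2)/(-2) + 5)) = (2890*(1/819))*((0*(⅛))/((-9*(-⅙))) - 6/((½)*(-½)*(-7) + 5)) = 2890*(0/(3/2) - 6/(7/4 + 5))/819 = 2890*(0*(⅔) - 6/27/4)/819 = 2890*(0 - 6*4/27)/819 = 2890*(0 - 8/9)/819 = (2890/819)*(-8/9) = -23120/7371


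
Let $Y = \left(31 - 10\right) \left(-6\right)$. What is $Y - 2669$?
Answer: $-2795$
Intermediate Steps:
$Y = -126$ ($Y = 21 \left(-6\right) = -126$)
$Y - 2669 = -126 - 2669 = -2795$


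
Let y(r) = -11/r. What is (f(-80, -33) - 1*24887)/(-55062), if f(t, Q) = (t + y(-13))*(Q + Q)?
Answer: 255617/715806 ≈ 0.35710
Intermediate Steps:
f(t, Q) = 2*Q*(11/13 + t) (f(t, Q) = (t - 11/(-13))*(Q + Q) = (t - 11*(-1/13))*(2*Q) = (t + 11/13)*(2*Q) = (11/13 + t)*(2*Q) = 2*Q*(11/13 + t))
(f(-80, -33) - 1*24887)/(-55062) = ((2/13)*(-33)*(11 + 13*(-80)) - 1*24887)/(-55062) = ((2/13)*(-33)*(11 - 1040) - 24887)*(-1/55062) = ((2/13)*(-33)*(-1029) - 24887)*(-1/55062) = (67914/13 - 24887)*(-1/55062) = -255617/13*(-1/55062) = 255617/715806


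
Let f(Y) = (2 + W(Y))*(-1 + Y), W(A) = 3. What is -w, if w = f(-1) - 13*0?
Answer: 10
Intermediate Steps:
f(Y) = -5 + 5*Y (f(Y) = (2 + 3)*(-1 + Y) = 5*(-1 + Y) = -5 + 5*Y)
w = -10 (w = (-5 + 5*(-1)) - 13*0 = (-5 - 5) + 0 = -10 + 0 = -10)
-w = -1*(-10) = 10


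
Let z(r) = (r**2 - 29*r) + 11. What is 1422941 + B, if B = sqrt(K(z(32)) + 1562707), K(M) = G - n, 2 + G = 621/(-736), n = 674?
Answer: 1422941 + 3*sqrt(11107770)/8 ≈ 1.4242e+6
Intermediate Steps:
z(r) = 11 + r**2 - 29*r
G = -91/32 (G = -2 + 621/(-736) = -2 + 621*(-1/736) = -2 - 27/32 = -91/32 ≈ -2.8438)
K(M) = -21659/32 (K(M) = -91/32 - 1*674 = -91/32 - 674 = -21659/32)
B = 3*sqrt(11107770)/8 (B = sqrt(-21659/32 + 1562707) = sqrt(49984965/32) = 3*sqrt(11107770)/8 ≈ 1249.8)
1422941 + B = 1422941 + 3*sqrt(11107770)/8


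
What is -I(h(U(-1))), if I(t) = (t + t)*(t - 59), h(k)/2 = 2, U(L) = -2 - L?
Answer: 440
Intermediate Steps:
h(k) = 4 (h(k) = 2*2 = 4)
I(t) = 2*t*(-59 + t) (I(t) = (2*t)*(-59 + t) = 2*t*(-59 + t))
-I(h(U(-1))) = -2*4*(-59 + 4) = -2*4*(-55) = -1*(-440) = 440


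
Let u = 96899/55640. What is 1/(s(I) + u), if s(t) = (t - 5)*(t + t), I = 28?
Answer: 55640/71761219 ≈ 0.00077535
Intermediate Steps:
s(t) = 2*t*(-5 + t) (s(t) = (-5 + t)*(2*t) = 2*t*(-5 + t))
u = 96899/55640 (u = 96899*(1/55640) = 96899/55640 ≈ 1.7415)
1/(s(I) + u) = 1/(2*28*(-5 + 28) + 96899/55640) = 1/(2*28*23 + 96899/55640) = 1/(1288 + 96899/55640) = 1/(71761219/55640) = 55640/71761219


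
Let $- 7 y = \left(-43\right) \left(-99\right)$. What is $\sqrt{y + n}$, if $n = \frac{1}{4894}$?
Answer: $\frac{i \sqrt{713722641758}}{34258} \approx 24.661 i$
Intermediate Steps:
$n = \frac{1}{4894} \approx 0.00020433$
$y = - \frac{4257}{7}$ ($y = - \frac{\left(-43\right) \left(-99\right)}{7} = \left(- \frac{1}{7}\right) 4257 = - \frac{4257}{7} \approx -608.14$)
$\sqrt{y + n} = \sqrt{- \frac{4257}{7} + \frac{1}{4894}} = \sqrt{- \frac{20833751}{34258}} = \frac{i \sqrt{713722641758}}{34258}$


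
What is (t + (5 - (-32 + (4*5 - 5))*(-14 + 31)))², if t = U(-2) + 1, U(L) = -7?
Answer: 82944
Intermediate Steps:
t = -6 (t = -7 + 1 = -6)
(t + (5 - (-32 + (4*5 - 5))*(-14 + 31)))² = (-6 + (5 - (-32 + (4*5 - 5))*(-14 + 31)))² = (-6 + (5 - (-32 + (20 - 5))*17))² = (-6 + (5 - (-32 + 15)*17))² = (-6 + (5 - (-17)*17))² = (-6 + (5 - 1*(-289)))² = (-6 + (5 + 289))² = (-6 + 294)² = 288² = 82944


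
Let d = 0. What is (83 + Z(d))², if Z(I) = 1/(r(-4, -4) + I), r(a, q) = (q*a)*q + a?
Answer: 31843449/4624 ≈ 6886.6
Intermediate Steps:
r(a, q) = a + a*q² (r(a, q) = (a*q)*q + a = a*q² + a = a + a*q²)
Z(I) = 1/(-68 + I) (Z(I) = 1/(-4*(1 + (-4)²) + I) = 1/(-4*(1 + 16) + I) = 1/(-4*17 + I) = 1/(-68 + I))
(83 + Z(d))² = (83 + 1/(-68 + 0))² = (83 + 1/(-68))² = (83 - 1/68)² = (5643/68)² = 31843449/4624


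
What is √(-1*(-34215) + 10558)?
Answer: √44773 ≈ 211.60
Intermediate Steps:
√(-1*(-34215) + 10558) = √(34215 + 10558) = √44773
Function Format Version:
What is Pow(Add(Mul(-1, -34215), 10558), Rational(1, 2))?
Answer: Pow(44773, Rational(1, 2)) ≈ 211.60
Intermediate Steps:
Pow(Add(Mul(-1, -34215), 10558), Rational(1, 2)) = Pow(Add(34215, 10558), Rational(1, 2)) = Pow(44773, Rational(1, 2))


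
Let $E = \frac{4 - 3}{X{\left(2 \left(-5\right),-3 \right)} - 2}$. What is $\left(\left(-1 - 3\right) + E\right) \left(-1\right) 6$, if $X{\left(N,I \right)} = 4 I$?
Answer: $\frac{171}{7} \approx 24.429$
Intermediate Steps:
$E = - \frac{1}{14}$ ($E = \frac{4 - 3}{4 \left(-3\right) - 2} = 1 \frac{1}{-12 - 2} = 1 \frac{1}{-14} = 1 \left(- \frac{1}{14}\right) = - \frac{1}{14} \approx -0.071429$)
$\left(\left(-1 - 3\right) + E\right) \left(-1\right) 6 = \left(\left(-1 - 3\right) - \frac{1}{14}\right) \left(-1\right) 6 = \left(-4 - \frac{1}{14}\right) \left(-1\right) 6 = \left(- \frac{57}{14}\right) \left(-1\right) 6 = \frac{57}{14} \cdot 6 = \frac{171}{7}$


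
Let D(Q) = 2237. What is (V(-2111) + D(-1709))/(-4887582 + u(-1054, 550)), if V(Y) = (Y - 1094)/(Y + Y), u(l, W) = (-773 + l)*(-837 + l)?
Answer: -3149273/2016321650 ≈ -0.0015619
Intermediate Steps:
u(l, W) = (-837 + l)*(-773 + l)
V(Y) = (-1094 + Y)/(2*Y) (V(Y) = (-1094 + Y)/((2*Y)) = (-1094 + Y)*(1/(2*Y)) = (-1094 + Y)/(2*Y))
(V(-2111) + D(-1709))/(-4887582 + u(-1054, 550)) = ((½)*(-1094 - 2111)/(-2111) + 2237)/(-4887582 + (647001 + (-1054)² - 1610*(-1054))) = ((½)*(-1/2111)*(-3205) + 2237)/(-4887582 + (647001 + 1110916 + 1696940)) = (3205/4222 + 2237)/(-4887582 + 3454857) = (9447819/4222)/(-1432725) = (9447819/4222)*(-1/1432725) = -3149273/2016321650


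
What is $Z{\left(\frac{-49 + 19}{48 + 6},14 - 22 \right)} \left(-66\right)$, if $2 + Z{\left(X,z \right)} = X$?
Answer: $\frac{506}{3} \approx 168.67$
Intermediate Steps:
$Z{\left(X,z \right)} = -2 + X$
$Z{\left(\frac{-49 + 19}{48 + 6},14 - 22 \right)} \left(-66\right) = \left(-2 + \frac{-49 + 19}{48 + 6}\right) \left(-66\right) = \left(-2 - \frac{30}{54}\right) \left(-66\right) = \left(-2 - \frac{5}{9}\right) \left(-66\right) = \left(- \frac{23}{9}\right) \left(-66\right) = \frac{506}{3}$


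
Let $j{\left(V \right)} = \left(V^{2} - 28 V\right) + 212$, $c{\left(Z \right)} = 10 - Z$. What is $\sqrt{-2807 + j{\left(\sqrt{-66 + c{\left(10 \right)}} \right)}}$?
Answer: $\sqrt{-2661 - 28 i \sqrt{66}} \approx 2.2028 - 51.632 i$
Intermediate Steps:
$j{\left(V \right)} = 212 + V^{2} - 28 V$
$\sqrt{-2807 + j{\left(\sqrt{-66 + c{\left(10 \right)}} \right)}} = \sqrt{-2807 + \left(212 + \left(\sqrt{-66 + \left(10 - 10\right)}\right)^{2} - 28 \sqrt{-66 + \left(10 - 10\right)}\right)} = \sqrt{-2807 + \left(212 + \left(\sqrt{-66 + 0}\right)^{2} - 28 \sqrt{-66 + 0}\right)} = \sqrt{-2807 + \left(212 + \left(\sqrt{-66}\right)^{2} - 28 \sqrt{-66}\right)} = \sqrt{-2807 + \left(212 + \left(i \sqrt{66}\right)^{2} - 28 i \sqrt{66}\right)} = \sqrt{-2807 - \left(-146 + 28 i \sqrt{66}\right)} = \sqrt{-2807 + \left(146 - 28 i \sqrt{66}\right)} = \sqrt{-2661 - 28 i \sqrt{66}}$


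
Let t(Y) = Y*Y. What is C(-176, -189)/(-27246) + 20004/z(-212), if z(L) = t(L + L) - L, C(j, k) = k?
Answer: 16084631/136220918 ≈ 0.11808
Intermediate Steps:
t(Y) = Y²
z(L) = -L + 4*L² (z(L) = (L + L)² - L = (2*L)² - L = 4*L² - L = -L + 4*L²)
C(-176, -189)/(-27246) + 20004/z(-212) = -189/(-27246) + 20004/((-212*(-1 + 4*(-212)))) = -189*(-1/27246) + 20004/((-212*(-1 - 848))) = 63/9082 + 20004/((-212*(-849))) = 63/9082 + 20004/179988 = 63/9082 + 20004*(1/179988) = 63/9082 + 1667/14999 = 16084631/136220918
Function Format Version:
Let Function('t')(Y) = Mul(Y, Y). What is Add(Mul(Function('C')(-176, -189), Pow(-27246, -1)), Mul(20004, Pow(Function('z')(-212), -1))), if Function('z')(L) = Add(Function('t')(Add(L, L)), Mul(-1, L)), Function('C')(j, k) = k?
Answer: Rational(16084631, 136220918) ≈ 0.11808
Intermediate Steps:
Function('t')(Y) = Pow(Y, 2)
Function('z')(L) = Add(Mul(-1, L), Mul(4, Pow(L, 2))) (Function('z')(L) = Add(Pow(Add(L, L), 2), Mul(-1, L)) = Add(Pow(Mul(2, L), 2), Mul(-1, L)) = Add(Mul(4, Pow(L, 2)), Mul(-1, L)) = Add(Mul(-1, L), Mul(4, Pow(L, 2))))
Add(Mul(Function('C')(-176, -189), Pow(-27246, -1)), Mul(20004, Pow(Function('z')(-212), -1))) = Add(Mul(-189, Pow(-27246, -1)), Mul(20004, Pow(Mul(-212, Add(-1, Mul(4, -212))), -1))) = Add(Mul(-189, Rational(-1, 27246)), Mul(20004, Pow(Mul(-212, Add(-1, -848)), -1))) = Add(Rational(63, 9082), Mul(20004, Pow(Mul(-212, -849), -1))) = Add(Rational(63, 9082), Mul(20004, Pow(179988, -1))) = Add(Rational(63, 9082), Mul(20004, Rational(1, 179988))) = Add(Rational(63, 9082), Rational(1667, 14999)) = Rational(16084631, 136220918)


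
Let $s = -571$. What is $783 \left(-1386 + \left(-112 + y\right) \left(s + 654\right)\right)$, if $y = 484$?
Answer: $23090670$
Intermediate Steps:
$783 \left(-1386 + \left(-112 + y\right) \left(s + 654\right)\right) = 783 \left(-1386 + \left(-112 + 484\right) \left(-571 + 654\right)\right) = 783 \left(-1386 + 372 \cdot 83\right) = 783 \left(-1386 + 30876\right) = 783 \cdot 29490 = 23090670$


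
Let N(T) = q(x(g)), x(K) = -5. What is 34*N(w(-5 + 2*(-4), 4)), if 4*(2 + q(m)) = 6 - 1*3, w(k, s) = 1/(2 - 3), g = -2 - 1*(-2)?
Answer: -85/2 ≈ -42.500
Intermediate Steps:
g = 0 (g = -2 + 2 = 0)
w(k, s) = -1 (w(k, s) = 1/(-1) = -1)
q(m) = -5/4 (q(m) = -2 + (6 - 1*3)/4 = -2 + (6 - 3)/4 = -2 + (¼)*3 = -2 + ¾ = -5/4)
N(T) = -5/4
34*N(w(-5 + 2*(-4), 4)) = 34*(-5/4) = -85/2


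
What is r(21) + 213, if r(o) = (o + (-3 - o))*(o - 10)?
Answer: 180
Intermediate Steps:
r(o) = 30 - 3*o (r(o) = -3*(-10 + o) = 30 - 3*o)
r(21) + 213 = (30 - 3*21) + 213 = (30 - 63) + 213 = -33 + 213 = 180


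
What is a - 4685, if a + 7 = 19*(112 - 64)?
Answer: -3780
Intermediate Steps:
a = 905 (a = -7 + 19*(112 - 64) = -7 + 19*48 = -7 + 912 = 905)
a - 4685 = 905 - 4685 = -3780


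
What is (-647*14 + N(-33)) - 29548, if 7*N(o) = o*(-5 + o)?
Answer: -268988/7 ≈ -38427.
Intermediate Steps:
N(o) = o*(-5 + o)/7 (N(o) = (o*(-5 + o))/7 = o*(-5 + o)/7)
(-647*14 + N(-33)) - 29548 = (-647*14 + (1/7)*(-33)*(-5 - 33)) - 29548 = (-9058 + (1/7)*(-33)*(-38)) - 29548 = (-9058 + 1254/7) - 29548 = -62152/7 - 29548 = -268988/7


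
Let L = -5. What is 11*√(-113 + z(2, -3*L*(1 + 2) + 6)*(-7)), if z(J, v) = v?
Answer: 11*I*√470 ≈ 238.47*I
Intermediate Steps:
11*√(-113 + z(2, -3*L*(1 + 2) + 6)*(-7)) = 11*√(-113 + (-(-15)*(1 + 2) + 6)*(-7)) = 11*√(-113 + (-(-15)*3 + 6)*(-7)) = 11*√(-113 + (-3*(-15) + 6)*(-7)) = 11*√(-113 + (45 + 6)*(-7)) = 11*√(-113 + 51*(-7)) = 11*√(-113 - 357) = 11*√(-470) = 11*(I*√470) = 11*I*√470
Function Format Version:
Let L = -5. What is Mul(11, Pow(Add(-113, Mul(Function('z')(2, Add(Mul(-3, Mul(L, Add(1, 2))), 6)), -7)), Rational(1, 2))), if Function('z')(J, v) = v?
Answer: Mul(11, I, Pow(470, Rational(1, 2))) ≈ Mul(238.47, I)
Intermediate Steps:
Mul(11, Pow(Add(-113, Mul(Function('z')(2, Add(Mul(-3, Mul(L, Add(1, 2))), 6)), -7)), Rational(1, 2))) = Mul(11, Pow(Add(-113, Mul(Add(Mul(-3, Mul(-5, Add(1, 2))), 6), -7)), Rational(1, 2))) = Mul(11, Pow(Add(-113, Mul(Add(Mul(-3, Mul(-5, 3)), 6), -7)), Rational(1, 2))) = Mul(11, Pow(Add(-113, Mul(Add(Mul(-3, -15), 6), -7)), Rational(1, 2))) = Mul(11, Pow(Add(-113, Mul(Add(45, 6), -7)), Rational(1, 2))) = Mul(11, Pow(Add(-113, Mul(51, -7)), Rational(1, 2))) = Mul(11, Pow(Add(-113, -357), Rational(1, 2))) = Mul(11, Pow(-470, Rational(1, 2))) = Mul(11, Mul(I, Pow(470, Rational(1, 2)))) = Mul(11, I, Pow(470, Rational(1, 2)))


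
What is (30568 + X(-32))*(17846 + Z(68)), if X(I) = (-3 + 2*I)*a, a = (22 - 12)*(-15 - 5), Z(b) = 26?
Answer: 785796096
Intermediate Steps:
a = -200 (a = 10*(-20) = -200)
X(I) = 600 - 400*I (X(I) = (-3 + 2*I)*(-200) = 600 - 400*I)
(30568 + X(-32))*(17846 + Z(68)) = (30568 + (600 - 400*(-32)))*(17846 + 26) = (30568 + (600 + 12800))*17872 = (30568 + 13400)*17872 = 43968*17872 = 785796096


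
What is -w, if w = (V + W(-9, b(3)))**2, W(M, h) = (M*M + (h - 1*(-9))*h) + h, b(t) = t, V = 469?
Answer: -346921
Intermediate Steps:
W(M, h) = h + M**2 + h*(9 + h) (W(M, h) = (M**2 + (h + 9)*h) + h = (M**2 + (9 + h)*h) + h = (M**2 + h*(9 + h)) + h = h + M**2 + h*(9 + h))
w = 346921 (w = (469 + ((-9)**2 + 3**2 + 10*3))**2 = (469 + (81 + 9 + 30))**2 = (469 + 120)**2 = 589**2 = 346921)
-w = -1*346921 = -346921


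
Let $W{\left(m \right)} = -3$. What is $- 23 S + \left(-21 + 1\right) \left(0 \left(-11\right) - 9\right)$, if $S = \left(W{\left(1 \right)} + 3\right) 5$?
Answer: $180$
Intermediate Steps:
$S = 0$ ($S = \left(-3 + 3\right) 5 = 0 \cdot 5 = 0$)
$- 23 S + \left(-21 + 1\right) \left(0 \left(-11\right) - 9\right) = \left(-23\right) 0 + \left(-21 + 1\right) \left(0 \left(-11\right) - 9\right) = 0 - 20 \left(0 - 9\right) = 0 - -180 = 0 + 180 = 180$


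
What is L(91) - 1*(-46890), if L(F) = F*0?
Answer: 46890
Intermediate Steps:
L(F) = 0
L(91) - 1*(-46890) = 0 - 1*(-46890) = 0 + 46890 = 46890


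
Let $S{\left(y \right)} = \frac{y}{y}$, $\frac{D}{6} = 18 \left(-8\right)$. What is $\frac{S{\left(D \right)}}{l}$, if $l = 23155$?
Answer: $\frac{1}{23155} \approx 4.3187 \cdot 10^{-5}$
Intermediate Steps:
$D = -864$ ($D = 6 \cdot 18 \left(-8\right) = 6 \left(-144\right) = -864$)
$S{\left(y \right)} = 1$
$\frac{S{\left(D \right)}}{l} = 1 \cdot \frac{1}{23155} = \frac{1}{23155}$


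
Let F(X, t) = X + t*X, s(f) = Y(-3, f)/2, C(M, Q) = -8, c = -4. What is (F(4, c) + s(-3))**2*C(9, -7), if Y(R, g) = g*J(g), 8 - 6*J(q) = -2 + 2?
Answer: -1568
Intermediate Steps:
J(q) = 4/3 (J(q) = 4/3 - (-2 + 2)/6 = 4/3 - 1/6*0 = 4/3 + 0 = 4/3)
Y(R, g) = 4*g/3 (Y(R, g) = g*(4/3) = 4*g/3)
s(f) = 2*f/3 (s(f) = (4*f/3)/2 = (4*f/3)*(1/2) = 2*f/3)
F(X, t) = X + X*t
(F(4, c) + s(-3))**2*C(9, -7) = (4*(1 - 4) + (2/3)*(-3))**2*(-8) = (4*(-3) - 2)**2*(-8) = (-12 - 2)**2*(-8) = (-14)**2*(-8) = 196*(-8) = -1568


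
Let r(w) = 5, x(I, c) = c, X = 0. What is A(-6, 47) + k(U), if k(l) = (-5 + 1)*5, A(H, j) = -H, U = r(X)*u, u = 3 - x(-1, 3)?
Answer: -14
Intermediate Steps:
u = 0 (u = 3 - 1*3 = 3 - 3 = 0)
U = 0 (U = 5*0 = 0)
k(l) = -20 (k(l) = -4*5 = -20)
A(-6, 47) + k(U) = -1*(-6) - 20 = 6 - 20 = -14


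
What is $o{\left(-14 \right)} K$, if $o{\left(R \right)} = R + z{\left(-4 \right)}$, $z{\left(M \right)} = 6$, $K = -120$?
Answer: $960$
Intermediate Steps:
$o{\left(R \right)} = 6 + R$ ($o{\left(R \right)} = R + 6 = 6 + R$)
$o{\left(-14 \right)} K = \left(6 - 14\right) \left(-120\right) = \left(-8\right) \left(-120\right) = 960$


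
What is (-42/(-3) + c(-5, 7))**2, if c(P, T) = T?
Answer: 441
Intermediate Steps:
(-42/(-3) + c(-5, 7))**2 = (-42/(-3) + 7)**2 = (-42*(-1/3) + 7)**2 = (14 + 7)**2 = 21**2 = 441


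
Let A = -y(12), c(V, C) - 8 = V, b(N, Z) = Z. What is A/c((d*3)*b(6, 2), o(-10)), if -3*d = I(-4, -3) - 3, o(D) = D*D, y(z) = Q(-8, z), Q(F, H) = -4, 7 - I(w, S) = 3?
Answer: ⅔ ≈ 0.66667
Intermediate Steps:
I(w, S) = 4 (I(w, S) = 7 - 1*3 = 7 - 3 = 4)
y(z) = -4
o(D) = D²
d = -⅓ (d = -(4 - 3)/3 = -⅓*1 = -⅓ ≈ -0.33333)
c(V, C) = 8 + V
A = 4 (A = -1*(-4) = 4)
A/c((d*3)*b(6, 2), o(-10)) = 4/(8 - ⅓*3*2) = 4/(8 - 1*2) = 4/(8 - 2) = 4/6 = 4*(⅙) = ⅔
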